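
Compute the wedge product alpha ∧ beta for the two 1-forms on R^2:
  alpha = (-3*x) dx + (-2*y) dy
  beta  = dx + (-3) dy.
alpha ∧ beta = (9*x + 2*y) dx ∧ dy

Distribute the wedge, using dx_i ∧ dx_j = -dx_j ∧ dx_i and dx_i ∧ dx_i = 0. For each pair (i, j) with i < j, the coefficient of dx_i ∧ dx_j in alpha ∧ beta is (alpha_i * beta_j - alpha_j * beta_i). Collecting: alpha ∧ beta = (9*x + 2*y) dx ∧ dy.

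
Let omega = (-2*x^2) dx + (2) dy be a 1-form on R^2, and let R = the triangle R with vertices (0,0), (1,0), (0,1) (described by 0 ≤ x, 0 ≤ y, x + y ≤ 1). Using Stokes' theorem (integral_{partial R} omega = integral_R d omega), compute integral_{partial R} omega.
integral_(partial R) omega = 0

Stokes: integral_partial_R omega = integral_R d omega with d omega = (∂Q/∂x - ∂P/∂y) dx ∧ dy.
  ∂Q/∂x = 0
  ∂P/∂y = 0
  integrand = ∂Q/∂x - ∂P/∂y = 0.
Integrating over R: integral_0^1 integral_0^{1-x} (0) dy dx = 0.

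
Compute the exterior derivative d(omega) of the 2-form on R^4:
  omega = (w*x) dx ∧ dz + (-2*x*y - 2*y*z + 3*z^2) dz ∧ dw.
d(omega) = (x - 2*y) dx ∧ dz ∧ dw + (-2*x - 2*z) dy ∧ dz ∧ dw

For a 2-form omega = sum_{i<j} g_{ij} dx_i ∧ dx_j, the exterior derivative is
  d(omega) = sum_{i<j} d(g_{ij}) ∧ dx_i ∧ dx_j = sum_{i<j, k} (∂g_{ij}/∂x_k) dx_k ∧ dx_i ∧ dx_j.
Expand each term, using dx_k ∧ dx_i ∧ dx_j = sgn(permutation) dx_{(a)} ∧ dx_{(b)} ∧ dx_{(c)} with (a < b < c) sorted:
  d(w*x) includes (∂/∂w)(w*x) dw = (x) dw, which multiplied by dx ∧ dz gives (x) dx ∧ dz ∧ dw
  d(-2*x*y - 2*y*z + 3*z^2) includes (∂/∂x)(-2*x*y - 2*y*z + 3*z^2) dx = (-2*y) dx, which multiplied by dz ∧ dw gives (-2*y) dx ∧ dz ∧ dw
  d(-2*x*y - 2*y*z + 3*z^2) includes (∂/∂y)(-2*x*y - 2*y*z + 3*z^2) dy = (-2*x - 2*z) dy, which multiplied by dz ∧ dw gives (-2*x - 2*z) dy ∧ dz ∧ dw
Collecting like 3-forms: d(omega) = (x - 2*y) dx ∧ dz ∧ dw + (-2*x - 2*z) dy ∧ dz ∧ dw.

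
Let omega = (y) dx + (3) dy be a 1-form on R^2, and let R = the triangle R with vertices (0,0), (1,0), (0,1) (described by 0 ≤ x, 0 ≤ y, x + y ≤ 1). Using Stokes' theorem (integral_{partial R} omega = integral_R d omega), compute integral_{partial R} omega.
integral_(partial R) omega = -1/2

Stokes: integral_partial_R omega = integral_R d omega with d omega = (∂Q/∂x - ∂P/∂y) dx ∧ dy.
  ∂Q/∂x = 0
  ∂P/∂y = 1
  integrand = ∂Q/∂x - ∂P/∂y = -1.
Integrating over R: integral_0^1 integral_0^{1-x} (-1) dy dx = -1/2.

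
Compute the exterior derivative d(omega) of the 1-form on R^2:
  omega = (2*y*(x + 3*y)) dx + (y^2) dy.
d(omega) = (-2*x - 12*y) dx ∧ dy

For a 1-form omega = sum_i f_i dx_i, the exterior derivative is
  d(omega) = sum_{i < j} (∂f_j/∂x_i - ∂f_i/∂x_j) dx_i ∧ dx_j.
  coefficient of dx ∧ dy: ∂f_2/∂x - ∂f_1/∂y = ∂(y^2)/∂x - ∂(2*y*(x + 3*y))/∂y = -2*x - 12*y
Assembling: d(omega) = (-2*x - 12*y) dx ∧ dy.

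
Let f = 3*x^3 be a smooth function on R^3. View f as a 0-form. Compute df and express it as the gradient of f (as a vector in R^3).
df = (9*x^2) dx + (0) dy + (0) dz; grad f = (9*x^2, 0, 0)

For a 0-form f, d f = (∂f/∂x) dx + (∂f/∂y) dy + (∂f/∂z) dz. The components of the vector representation are exactly the entries of grad f in Cartesian coordinates:
  ∂f/∂x = 9*x^2
  ∂f/∂y = 0
  ∂f/∂z = 0.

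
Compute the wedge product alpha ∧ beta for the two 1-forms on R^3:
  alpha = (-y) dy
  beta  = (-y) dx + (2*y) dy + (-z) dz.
alpha ∧ beta = (-y^2) dx ∧ dy + (y*z) dy ∧ dz

Distribute the wedge, using dx_i ∧ dx_j = -dx_j ∧ dx_i and dx_i ∧ dx_i = 0. For each pair (i, j) with i < j, the coefficient of dx_i ∧ dx_j in alpha ∧ beta is (alpha_i * beta_j - alpha_j * beta_i). Collecting: alpha ∧ beta = (-y^2) dx ∧ dy + (y*z) dy ∧ dz.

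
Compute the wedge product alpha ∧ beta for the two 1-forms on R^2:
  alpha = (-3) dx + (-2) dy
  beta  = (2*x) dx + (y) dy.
alpha ∧ beta = (4*x - 3*y) dx ∧ dy

Distribute the wedge, using dx_i ∧ dx_j = -dx_j ∧ dx_i and dx_i ∧ dx_i = 0. For each pair (i, j) with i < j, the coefficient of dx_i ∧ dx_j in alpha ∧ beta is (alpha_i * beta_j - alpha_j * beta_i). Collecting: alpha ∧ beta = (4*x - 3*y) dx ∧ dy.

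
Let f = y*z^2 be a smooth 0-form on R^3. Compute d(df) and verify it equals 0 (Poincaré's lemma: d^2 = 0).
d(df) = 0

Step 1: df = sum_i (∂f/∂x_i) dx_i = (0) dx + (z^2) dy + (2*y*z) dz.
Step 2: Apply d again. Using the 1-form formula, the coefficient of dx ∧ dy in d(df) is ∂^2 f/∂x ∂y - ∂^2 f/∂y ∂x = (0) - (0) = 0 (equality of mixed partials for smooth f).
Similarly for dx ∧ dz and dy ∧ dz — all coefficients vanish. So d(df) = 0.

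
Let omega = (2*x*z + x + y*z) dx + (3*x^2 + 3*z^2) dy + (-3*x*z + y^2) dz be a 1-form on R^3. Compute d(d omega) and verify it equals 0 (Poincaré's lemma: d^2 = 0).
d(d omega) = 0

Step 1: d omega = sum_{i<j} (∂f_j/∂x_i - ∂f_i/∂x_j) dx_i ∧ dx_j:
  coeff of dx ∧ dy: 6*x - z
  coeff of dx ∧ dz: -2*x - y - 3*z
  coeff of dy ∧ dz: 2*y - 6*z
Step 2: Apply d again to each 2-form coefficient. The only possible 3-form in R^3 is dx ∧ dy ∧ dz, with coefficient
  ∂(coeff of dy∧dz)/∂x - ∂(coeff of dx∧dz)/∂y + ∂(coeff of dx∧dy)/∂z
  = ∂/∂x (2*y - 6*z) - ∂/∂y (-2*x - y - 3*z) + ∂/∂z (6*x - z).
Each of these terms simplifies to sums of mixed partials that cancel in pairs. The result is 0 (by equality of mixed partials for smooth functions — Schwarz / Clairaut).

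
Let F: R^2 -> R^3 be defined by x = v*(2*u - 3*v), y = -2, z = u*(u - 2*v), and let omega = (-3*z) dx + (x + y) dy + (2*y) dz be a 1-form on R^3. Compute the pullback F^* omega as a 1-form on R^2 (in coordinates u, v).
F^* omega = (-6*u^2*v + 12*u*v^2 - 8*u + 8*v) du + (2*u*(-3*u^2 + 15*u*v - 18*v^2 + 4)) dv

Using F^*(f dg) = (f ∘ F) d(g ∘ F), substitute each coordinate x_i by F_i(u, v) in f_i, and replace dx_i by d F_i = (∂F_i/∂u) du + (∂F_i/∂v) dv.
  For the x component: f_1(F) = 3*u*(-u + 2*v); d F_1 = (2*v) du + (2*u - 6*v) dv
  For the y component: f_2(F) = 2*u*v - 3*v^2 - 2; d F_2 = (0) du + (0) dv
  For the z component: f_3(F) = -4; d F_3 = (2*u - 2*v) du + (-2*u) dv
Combining and collecting du, dv coefficients:
  coeff of du: -6*u^2*v + 12*u*v^2 - 8*u + 8*v
  coeff of dv: 2*u*(-3*u^2 + 15*u*v - 18*v^2 + 4)
F^* omega = (-6*u^2*v + 12*u*v^2 - 8*u + 8*v) du + (2*u*(-3*u^2 + 15*u*v - 18*v^2 + 4)) dv.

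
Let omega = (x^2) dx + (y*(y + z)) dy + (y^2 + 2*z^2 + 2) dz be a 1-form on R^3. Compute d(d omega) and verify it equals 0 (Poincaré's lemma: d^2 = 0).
d(d omega) = 0

Step 1: d omega = sum_{i<j} (∂f_j/∂x_i - ∂f_i/∂x_j) dx_i ∧ dx_j:
  coeff of dx ∧ dy: 0
  coeff of dx ∧ dz: 0
  coeff of dy ∧ dz: y
Step 2: Apply d again to each 2-form coefficient. The only possible 3-form in R^3 is dx ∧ dy ∧ dz, with coefficient
  ∂(coeff of dy∧dz)/∂x - ∂(coeff of dx∧dz)/∂y + ∂(coeff of dx∧dy)/∂z
  = ∂/∂x (y) - ∂/∂y (0) + ∂/∂z (0).
Each of these terms simplifies to sums of mixed partials that cancel in pairs. The result is 0 (by equality of mixed partials for smooth functions — Schwarz / Clairaut).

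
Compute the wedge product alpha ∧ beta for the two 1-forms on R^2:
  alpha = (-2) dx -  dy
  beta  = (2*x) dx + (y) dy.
alpha ∧ beta = (2*x - 2*y) dx ∧ dy

Distribute the wedge, using dx_i ∧ dx_j = -dx_j ∧ dx_i and dx_i ∧ dx_i = 0. For each pair (i, j) with i < j, the coefficient of dx_i ∧ dx_j in alpha ∧ beta is (alpha_i * beta_j - alpha_j * beta_i). Collecting: alpha ∧ beta = (2*x - 2*y) dx ∧ dy.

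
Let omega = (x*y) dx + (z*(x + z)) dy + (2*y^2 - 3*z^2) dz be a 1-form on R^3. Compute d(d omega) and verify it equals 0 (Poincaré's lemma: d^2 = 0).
d(d omega) = 0

Step 1: d omega = sum_{i<j} (∂f_j/∂x_i - ∂f_i/∂x_j) dx_i ∧ dx_j:
  coeff of dx ∧ dy: -x + z
  coeff of dx ∧ dz: 0
  coeff of dy ∧ dz: -x + 4*y - 2*z
Step 2: Apply d again to each 2-form coefficient. The only possible 3-form in R^3 is dx ∧ dy ∧ dz, with coefficient
  ∂(coeff of dy∧dz)/∂x - ∂(coeff of dx∧dz)/∂y + ∂(coeff of dx∧dy)/∂z
  = ∂/∂x (-x + 4*y - 2*z) - ∂/∂y (0) + ∂/∂z (-x + z).
Each of these terms simplifies to sums of mixed partials that cancel in pairs. The result is 0 (by equality of mixed partials for smooth functions — Schwarz / Clairaut).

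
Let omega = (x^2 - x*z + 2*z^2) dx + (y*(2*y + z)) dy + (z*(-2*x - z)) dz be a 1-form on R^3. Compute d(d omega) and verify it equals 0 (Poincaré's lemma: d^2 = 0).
d(d omega) = 0

Step 1: d omega = sum_{i<j} (∂f_j/∂x_i - ∂f_i/∂x_j) dx_i ∧ dx_j:
  coeff of dx ∧ dy: 0
  coeff of dx ∧ dz: x - 6*z
  coeff of dy ∧ dz: -y
Step 2: Apply d again to each 2-form coefficient. The only possible 3-form in R^3 is dx ∧ dy ∧ dz, with coefficient
  ∂(coeff of dy∧dz)/∂x - ∂(coeff of dx∧dz)/∂y + ∂(coeff of dx∧dy)/∂z
  = ∂/∂x (-y) - ∂/∂y (x - 6*z) + ∂/∂z (0).
Each of these terms simplifies to sums of mixed partials that cancel in pairs. The result is 0 (by equality of mixed partials for smooth functions — Schwarz / Clairaut).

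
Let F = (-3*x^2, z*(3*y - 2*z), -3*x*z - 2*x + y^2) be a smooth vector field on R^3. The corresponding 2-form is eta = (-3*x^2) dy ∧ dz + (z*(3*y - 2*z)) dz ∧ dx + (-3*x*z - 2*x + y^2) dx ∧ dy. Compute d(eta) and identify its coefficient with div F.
d(eta) = (-9*x + 3*z) dx ∧ dy ∧ dz; div F = -9*x + 3*z

For a 2-form in R^3 of the form above, applying d gives a 3-form with coefficient ∂P/∂x + ∂Q/∂y + ∂R/∂z:
  ∂P/∂x = -6*x
  ∂Q/∂y = 3*z
  ∂R/∂z = -3*x
Sum = -9*x + 3*z, which is exactly div F.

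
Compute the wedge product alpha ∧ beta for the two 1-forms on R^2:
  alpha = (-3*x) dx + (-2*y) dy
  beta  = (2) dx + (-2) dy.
alpha ∧ beta = (6*x + 4*y) dx ∧ dy

Distribute the wedge, using dx_i ∧ dx_j = -dx_j ∧ dx_i and dx_i ∧ dx_i = 0. For each pair (i, j) with i < j, the coefficient of dx_i ∧ dx_j in alpha ∧ beta is (alpha_i * beta_j - alpha_j * beta_i). Collecting: alpha ∧ beta = (6*x + 4*y) dx ∧ dy.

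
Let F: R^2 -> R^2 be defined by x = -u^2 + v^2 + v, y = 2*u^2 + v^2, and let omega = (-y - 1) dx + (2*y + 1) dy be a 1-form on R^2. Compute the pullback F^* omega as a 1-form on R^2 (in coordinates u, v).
F^* omega = (2*u*(10*u^2 + 5*v^2 + 3)) du + (4*u^2*v - 2*u^2 + 2*v^3 - v^2 - 1) dv

Using F^*(f dg) = (f ∘ F) d(g ∘ F), substitute each coordinate x_i by F_i(u, v) in f_i, and replace dx_i by d F_i = (∂F_i/∂u) du + (∂F_i/∂v) dv.
  For the x component: f_1(F) = -2*u^2 - v^2 - 1; d F_1 = (-2*u) du + (2*v + 1) dv
  For the y component: f_2(F) = 4*u^2 + 2*v^2 + 1; d F_2 = (4*u) du + (2*v) dv
Combining and collecting du, dv coefficients:
  coeff of du: 2*u*(10*u^2 + 5*v^2 + 3)
  coeff of dv: 4*u^2*v - 2*u^2 + 2*v^3 - v^2 - 1
F^* omega = (2*u*(10*u^2 + 5*v^2 + 3)) du + (4*u^2*v - 2*u^2 + 2*v^3 - v^2 - 1) dv.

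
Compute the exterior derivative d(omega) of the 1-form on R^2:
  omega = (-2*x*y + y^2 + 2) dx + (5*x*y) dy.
d(omega) = (2*x + 3*y) dx ∧ dy

For a 1-form omega = sum_i f_i dx_i, the exterior derivative is
  d(omega) = sum_{i < j} (∂f_j/∂x_i - ∂f_i/∂x_j) dx_i ∧ dx_j.
  coefficient of dx ∧ dy: ∂f_2/∂x - ∂f_1/∂y = ∂(5*x*y)/∂x - ∂(-2*x*y + y^2 + 2)/∂y = 2*x + 3*y
Assembling: d(omega) = (2*x + 3*y) dx ∧ dy.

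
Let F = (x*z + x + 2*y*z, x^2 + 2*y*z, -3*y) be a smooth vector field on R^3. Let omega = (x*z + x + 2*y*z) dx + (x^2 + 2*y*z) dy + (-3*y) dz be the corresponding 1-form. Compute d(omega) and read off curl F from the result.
d(omega) = (-2*y - 3) dy ∧ dz + (x + 2*y) dz ∧ dx + (2*x - 2*z) dx ∧ dy; curl F = (-2*y - 3, x + 2*y, 2*x - 2*z)

d omega = sum_{i<j} (∂f_j/∂x_i - ∂f_i/∂x_j) dx_i ∧ dx_j. Under the identification (dy ∧ dz, dz ∧ dx, dx ∧ dy) ↔ (e_x, e_y, e_z), the coefficients are exactly the components of curl F. Compute:
  ∂R/∂y - ∂Q/∂z = (-3) - (2*y) = -2*y - 3
  ∂P/∂z - ∂R/∂x = (x + 2*y) - (0) = x + 2*y
  ∂Q/∂x - ∂P/∂y = (2*x) - (2*z) = 2*x - 2*z.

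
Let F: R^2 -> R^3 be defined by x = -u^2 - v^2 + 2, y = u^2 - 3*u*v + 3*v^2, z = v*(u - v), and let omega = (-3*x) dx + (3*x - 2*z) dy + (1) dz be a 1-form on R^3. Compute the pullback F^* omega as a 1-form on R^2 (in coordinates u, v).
F^* omega = (-12*u^3 + 5*u^2*v - 2*u*v^2 + 24*u + 3*v^3 - 17*v) du + (9*u^3 - 18*u^2*v - 9*u*v^2 - 17*u - 12*v^3 + 46*v) dv

Using F^*(f dg) = (f ∘ F) d(g ∘ F), substitute each coordinate x_i by F_i(u, v) in f_i, and replace dx_i by d F_i = (∂F_i/∂u) du + (∂F_i/∂v) dv.
  For the x component: f_1(F) = 3*u^2 + 3*v^2 - 6; d F_1 = (-2*u) du + (-2*v) dv
  For the y component: f_2(F) = -3*u^2 - 2*u*v - v^2 + 6; d F_2 = (2*u - 3*v) du + (-3*u + 6*v) dv
  For the z component: f_3(F) = 1; d F_3 = (v) du + (u - 2*v) dv
Combining and collecting du, dv coefficients:
  coeff of du: -12*u^3 + 5*u^2*v - 2*u*v^2 + 24*u + 3*v^3 - 17*v
  coeff of dv: 9*u^3 - 18*u^2*v - 9*u*v^2 - 17*u - 12*v^3 + 46*v
F^* omega = (-12*u^3 + 5*u^2*v - 2*u*v^2 + 24*u + 3*v^3 - 17*v) du + (9*u^3 - 18*u^2*v - 9*u*v^2 - 17*u - 12*v^3 + 46*v) dv.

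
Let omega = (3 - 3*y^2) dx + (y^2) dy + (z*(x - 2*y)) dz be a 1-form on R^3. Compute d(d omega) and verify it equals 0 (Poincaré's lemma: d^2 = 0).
d(d omega) = 0

Step 1: d omega = sum_{i<j} (∂f_j/∂x_i - ∂f_i/∂x_j) dx_i ∧ dx_j:
  coeff of dx ∧ dy: 6*y
  coeff of dx ∧ dz: z
  coeff of dy ∧ dz: -2*z
Step 2: Apply d again to each 2-form coefficient. The only possible 3-form in R^3 is dx ∧ dy ∧ dz, with coefficient
  ∂(coeff of dy∧dz)/∂x - ∂(coeff of dx∧dz)/∂y + ∂(coeff of dx∧dy)/∂z
  = ∂/∂x (-2*z) - ∂/∂y (z) + ∂/∂z (6*y).
Each of these terms simplifies to sums of mixed partials that cancel in pairs. The result is 0 (by equality of mixed partials for smooth functions — Schwarz / Clairaut).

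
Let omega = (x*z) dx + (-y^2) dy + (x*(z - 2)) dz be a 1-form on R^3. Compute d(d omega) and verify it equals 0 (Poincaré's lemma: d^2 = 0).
d(d omega) = 0

Step 1: d omega = sum_{i<j} (∂f_j/∂x_i - ∂f_i/∂x_j) dx_i ∧ dx_j:
  coeff of dx ∧ dy: 0
  coeff of dx ∧ dz: -x + z - 2
  coeff of dy ∧ dz: 0
Step 2: Apply d again to each 2-form coefficient. The only possible 3-form in R^3 is dx ∧ dy ∧ dz, with coefficient
  ∂(coeff of dy∧dz)/∂x - ∂(coeff of dx∧dz)/∂y + ∂(coeff of dx∧dy)/∂z
  = ∂/∂x (0) - ∂/∂y (-x + z - 2) + ∂/∂z (0).
Each of these terms simplifies to sums of mixed partials that cancel in pairs. The result is 0 (by equality of mixed partials for smooth functions — Schwarz / Clairaut).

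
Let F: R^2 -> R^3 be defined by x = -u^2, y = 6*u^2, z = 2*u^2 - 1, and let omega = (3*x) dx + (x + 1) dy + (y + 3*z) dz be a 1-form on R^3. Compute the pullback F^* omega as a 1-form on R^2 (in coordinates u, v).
F^* omega = (42*u^3) du

Using F^*(f dg) = (f ∘ F) d(g ∘ F), substitute each coordinate x_i by F_i(u, v) in f_i, and replace dx_i by d F_i = (∂F_i/∂u) du + (∂F_i/∂v) dv.
  For the x component: f_1(F) = -3*u^2; d F_1 = (-2*u) du + (0) dv
  For the y component: f_2(F) = 1 - u^2; d F_2 = (12*u) du + (0) dv
  For the z component: f_3(F) = 12*u^2 - 3; d F_3 = (4*u) du + (0) dv
Combining and collecting du, dv coefficients:
  coeff of du: 42*u^3
  coeff of dv: 0
F^* omega = (42*u^3) du.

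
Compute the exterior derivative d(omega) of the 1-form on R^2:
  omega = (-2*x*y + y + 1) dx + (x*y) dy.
d(omega) = (2*x + y - 1) dx ∧ dy

For a 1-form omega = sum_i f_i dx_i, the exterior derivative is
  d(omega) = sum_{i < j} (∂f_j/∂x_i - ∂f_i/∂x_j) dx_i ∧ dx_j.
  coefficient of dx ∧ dy: ∂f_2/∂x - ∂f_1/∂y = ∂(x*y)/∂x - ∂(-2*x*y + y + 1)/∂y = 2*x + y - 1
Assembling: d(omega) = (2*x + y - 1) dx ∧ dy.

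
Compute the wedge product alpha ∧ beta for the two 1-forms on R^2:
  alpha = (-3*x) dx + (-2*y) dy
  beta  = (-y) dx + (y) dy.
alpha ∧ beta = (-y*(3*x + 2*y)) dx ∧ dy

Distribute the wedge, using dx_i ∧ dx_j = -dx_j ∧ dx_i and dx_i ∧ dx_i = 0. For each pair (i, j) with i < j, the coefficient of dx_i ∧ dx_j in alpha ∧ beta is (alpha_i * beta_j - alpha_j * beta_i). Collecting: alpha ∧ beta = (-y*(3*x + 2*y)) dx ∧ dy.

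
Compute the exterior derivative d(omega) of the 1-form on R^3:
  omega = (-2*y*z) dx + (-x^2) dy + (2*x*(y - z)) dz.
d(omega) = (-2*x + 2*z) dx ∧ dy + (4*y - 2*z) dx ∧ dz + (2*x) dy ∧ dz

For a 1-form omega = sum_i f_i dx_i, the exterior derivative is
  d(omega) = sum_{i < j} (∂f_j/∂x_i - ∂f_i/∂x_j) dx_i ∧ dx_j.
  coefficient of dx ∧ dy: ∂f_2/∂x - ∂f_1/∂y = ∂(-x^2)/∂x - ∂(-2*y*z)/∂y = -2*x + 2*z
  coefficient of dx ∧ dz: ∂f_3/∂x - ∂f_1/∂z = ∂(2*x*(y - z))/∂x - ∂(-2*y*z)/∂z = 4*y - 2*z
  coefficient of dy ∧ dz: ∂f_3/∂y - ∂f_2/∂z = ∂(2*x*(y - z))/∂y - ∂(-x^2)/∂z = 2*x
Assembling: d(omega) = (-2*x + 2*z) dx ∧ dy + (4*y - 2*z) dx ∧ dz + (2*x) dy ∧ dz.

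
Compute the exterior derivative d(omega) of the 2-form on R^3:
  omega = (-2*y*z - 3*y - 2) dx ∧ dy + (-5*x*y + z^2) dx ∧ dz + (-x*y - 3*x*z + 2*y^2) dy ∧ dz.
d(omega) = (5*x - 3*y - 3*z) dx ∧ dy ∧ dz

For a 2-form omega = sum_{i<j} g_{ij} dx_i ∧ dx_j, the exterior derivative is
  d(omega) = sum_{i<j} d(g_{ij}) ∧ dx_i ∧ dx_j = sum_{i<j, k} (∂g_{ij}/∂x_k) dx_k ∧ dx_i ∧ dx_j.
Expand each term, using dx_k ∧ dx_i ∧ dx_j = sgn(permutation) dx_{(a)} ∧ dx_{(b)} ∧ dx_{(c)} with (a < b < c) sorted:
  d(-2*y*z - 3*y - 2) includes (∂/∂z)(-2*y*z - 3*y - 2) dz = (-2*y) dz, which multiplied by dx ∧ dy gives (-2*y) dx ∧ dy ∧ dz
  d(-5*x*y + z^2) includes (∂/∂y)(-5*x*y + z^2) dy = (-5*x) dy, which multiplied by dx ∧ dz gives (5*x) dx ∧ dy ∧ dz
  d(-x*y - 3*x*z + 2*y^2) includes (∂/∂x)(-x*y - 3*x*z + 2*y^2) dx = (-y - 3*z) dx, which multiplied by dy ∧ dz gives (-y - 3*z) dx ∧ dy ∧ dz
Collecting like 3-forms: d(omega) = (5*x - 3*y - 3*z) dx ∧ dy ∧ dz.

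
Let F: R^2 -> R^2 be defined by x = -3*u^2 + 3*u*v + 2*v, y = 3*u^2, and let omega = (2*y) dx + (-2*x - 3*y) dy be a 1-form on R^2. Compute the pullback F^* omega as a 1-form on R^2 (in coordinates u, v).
F^* omega = (6*u*(-9*u^2 - 3*u*v - 4*v)) du + (u^2*(18*u + 12)) dv

Using F^*(f dg) = (f ∘ F) d(g ∘ F), substitute each coordinate x_i by F_i(u, v) in f_i, and replace dx_i by d F_i = (∂F_i/∂u) du + (∂F_i/∂v) dv.
  For the x component: f_1(F) = 6*u^2; d F_1 = (-6*u + 3*v) du + (3*u + 2) dv
  For the y component: f_2(F) = -3*u^2 - 6*u*v - 4*v; d F_2 = (6*u) du + (0) dv
Combining and collecting du, dv coefficients:
  coeff of du: 6*u*(-9*u^2 - 3*u*v - 4*v)
  coeff of dv: u^2*(18*u + 12)
F^* omega = (6*u*(-9*u^2 - 3*u*v - 4*v)) du + (u^2*(18*u + 12)) dv.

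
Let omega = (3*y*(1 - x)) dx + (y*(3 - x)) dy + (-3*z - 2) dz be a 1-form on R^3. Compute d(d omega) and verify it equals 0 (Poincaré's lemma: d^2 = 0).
d(d omega) = 0

Step 1: d omega = sum_{i<j} (∂f_j/∂x_i - ∂f_i/∂x_j) dx_i ∧ dx_j:
  coeff of dx ∧ dy: 3*x - y - 3
  coeff of dx ∧ dz: 0
  coeff of dy ∧ dz: 0
Step 2: Apply d again to each 2-form coefficient. The only possible 3-form in R^3 is dx ∧ dy ∧ dz, with coefficient
  ∂(coeff of dy∧dz)/∂x - ∂(coeff of dx∧dz)/∂y + ∂(coeff of dx∧dy)/∂z
  = ∂/∂x (0) - ∂/∂y (0) + ∂/∂z (3*x - y - 3).
Each of these terms simplifies to sums of mixed partials that cancel in pairs. The result is 0 (by equality of mixed partials for smooth functions — Schwarz / Clairaut).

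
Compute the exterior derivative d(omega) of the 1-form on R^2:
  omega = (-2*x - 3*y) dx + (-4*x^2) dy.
d(omega) = (3 - 8*x) dx ∧ dy

For a 1-form omega = sum_i f_i dx_i, the exterior derivative is
  d(omega) = sum_{i < j} (∂f_j/∂x_i - ∂f_i/∂x_j) dx_i ∧ dx_j.
  coefficient of dx ∧ dy: ∂f_2/∂x - ∂f_1/∂y = ∂(-4*x^2)/∂x - ∂(-2*x - 3*y)/∂y = 3 - 8*x
Assembling: d(omega) = (3 - 8*x) dx ∧ dy.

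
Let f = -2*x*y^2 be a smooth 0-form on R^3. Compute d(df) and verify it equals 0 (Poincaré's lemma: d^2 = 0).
d(df) = 0

Step 1: df = sum_i (∂f/∂x_i) dx_i = (-2*y^2) dx + (-4*x*y) dy + (0) dz.
Step 2: Apply d again. Using the 1-form formula, the coefficient of dx ∧ dy in d(df) is ∂^2 f/∂x ∂y - ∂^2 f/∂y ∂x = (-4*y) - (-4*y) = 0 (equality of mixed partials for smooth f).
Similarly for dx ∧ dz and dy ∧ dz — all coefficients vanish. So d(df) = 0.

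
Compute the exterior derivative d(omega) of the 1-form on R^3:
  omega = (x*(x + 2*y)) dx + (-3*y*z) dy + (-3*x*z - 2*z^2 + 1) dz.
d(omega) = (-2*x) dx ∧ dy + (-3*z) dx ∧ dz + (3*y) dy ∧ dz

For a 1-form omega = sum_i f_i dx_i, the exterior derivative is
  d(omega) = sum_{i < j} (∂f_j/∂x_i - ∂f_i/∂x_j) dx_i ∧ dx_j.
  coefficient of dx ∧ dy: ∂f_2/∂x - ∂f_1/∂y = ∂(-3*y*z)/∂x - ∂(x*(x + 2*y))/∂y = -2*x
  coefficient of dx ∧ dz: ∂f_3/∂x - ∂f_1/∂z = ∂(-3*x*z - 2*z^2 + 1)/∂x - ∂(x*(x + 2*y))/∂z = -3*z
  coefficient of dy ∧ dz: ∂f_3/∂y - ∂f_2/∂z = ∂(-3*x*z - 2*z^2 + 1)/∂y - ∂(-3*y*z)/∂z = 3*y
Assembling: d(omega) = (-2*x) dx ∧ dy + (-3*z) dx ∧ dz + (3*y) dy ∧ dz.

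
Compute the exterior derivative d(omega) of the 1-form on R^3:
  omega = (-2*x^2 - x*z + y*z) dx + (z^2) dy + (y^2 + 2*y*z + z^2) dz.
d(omega) = (-z) dx ∧ dy + (x - y) dx ∧ dz + (2*y) dy ∧ dz

For a 1-form omega = sum_i f_i dx_i, the exterior derivative is
  d(omega) = sum_{i < j} (∂f_j/∂x_i - ∂f_i/∂x_j) dx_i ∧ dx_j.
  coefficient of dx ∧ dy: ∂f_2/∂x - ∂f_1/∂y = ∂(z^2)/∂x - ∂(-2*x^2 - x*z + y*z)/∂y = -z
  coefficient of dx ∧ dz: ∂f_3/∂x - ∂f_1/∂z = ∂(y^2 + 2*y*z + z^2)/∂x - ∂(-2*x^2 - x*z + y*z)/∂z = x - y
  coefficient of dy ∧ dz: ∂f_3/∂y - ∂f_2/∂z = ∂(y^2 + 2*y*z + z^2)/∂y - ∂(z^2)/∂z = 2*y
Assembling: d(omega) = (-z) dx ∧ dy + (x - y) dx ∧ dz + (2*y) dy ∧ dz.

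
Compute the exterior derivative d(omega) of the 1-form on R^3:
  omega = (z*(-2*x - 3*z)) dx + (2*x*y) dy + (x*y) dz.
d(omega) = (2*y) dx ∧ dy + (2*x + y + 6*z) dx ∧ dz + (x) dy ∧ dz

For a 1-form omega = sum_i f_i dx_i, the exterior derivative is
  d(omega) = sum_{i < j} (∂f_j/∂x_i - ∂f_i/∂x_j) dx_i ∧ dx_j.
  coefficient of dx ∧ dy: ∂f_2/∂x - ∂f_1/∂y = ∂(2*x*y)/∂x - ∂(z*(-2*x - 3*z))/∂y = 2*y
  coefficient of dx ∧ dz: ∂f_3/∂x - ∂f_1/∂z = ∂(x*y)/∂x - ∂(z*(-2*x - 3*z))/∂z = 2*x + y + 6*z
  coefficient of dy ∧ dz: ∂f_3/∂y - ∂f_2/∂z = ∂(x*y)/∂y - ∂(2*x*y)/∂z = x
Assembling: d(omega) = (2*y) dx ∧ dy + (2*x + y + 6*z) dx ∧ dz + (x) dy ∧ dz.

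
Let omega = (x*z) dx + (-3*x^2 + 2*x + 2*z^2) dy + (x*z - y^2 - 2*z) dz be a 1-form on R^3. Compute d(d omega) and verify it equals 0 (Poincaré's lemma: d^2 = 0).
d(d omega) = 0

Step 1: d omega = sum_{i<j} (∂f_j/∂x_i - ∂f_i/∂x_j) dx_i ∧ dx_j:
  coeff of dx ∧ dy: 2 - 6*x
  coeff of dx ∧ dz: -x + z
  coeff of dy ∧ dz: -2*y - 4*z
Step 2: Apply d again to each 2-form coefficient. The only possible 3-form in R^3 is dx ∧ dy ∧ dz, with coefficient
  ∂(coeff of dy∧dz)/∂x - ∂(coeff of dx∧dz)/∂y + ∂(coeff of dx∧dy)/∂z
  = ∂/∂x (-2*y - 4*z) - ∂/∂y (-x + z) + ∂/∂z (2 - 6*x).
Each of these terms simplifies to sums of mixed partials that cancel in pairs. The result is 0 (by equality of mixed partials for smooth functions — Schwarz / Clairaut).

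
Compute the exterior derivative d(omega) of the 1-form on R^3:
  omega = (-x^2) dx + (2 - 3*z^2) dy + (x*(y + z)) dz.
d(omega) = (y + z) dx ∧ dz + (x + 6*z) dy ∧ dz

For a 1-form omega = sum_i f_i dx_i, the exterior derivative is
  d(omega) = sum_{i < j} (∂f_j/∂x_i - ∂f_i/∂x_j) dx_i ∧ dx_j.
  coefficient of dx ∧ dz: ∂f_3/∂x - ∂f_1/∂z = ∂(x*(y + z))/∂x - ∂(-x^2)/∂z = y + z
  coefficient of dy ∧ dz: ∂f_3/∂y - ∂f_2/∂z = ∂(x*(y + z))/∂y - ∂(2 - 3*z^2)/∂z = x + 6*z
Assembling: d(omega) = (y + z) dx ∧ dz + (x + 6*z) dy ∧ dz.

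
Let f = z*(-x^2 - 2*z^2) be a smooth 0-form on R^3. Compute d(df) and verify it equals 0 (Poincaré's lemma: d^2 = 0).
d(df) = 0

Step 1: df = sum_i (∂f/∂x_i) dx_i = (-2*x*z) dx + (0) dy + (-x^2 - 6*z^2) dz.
Step 2: Apply d again. Using the 1-form formula, the coefficient of dx ∧ dy in d(df) is ∂^2 f/∂x ∂y - ∂^2 f/∂y ∂x = (0) - (0) = 0 (equality of mixed partials for smooth f).
Similarly for dx ∧ dz and dy ∧ dz — all coefficients vanish. So d(df) = 0.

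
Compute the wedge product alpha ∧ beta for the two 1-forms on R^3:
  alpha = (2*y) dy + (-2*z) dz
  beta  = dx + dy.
alpha ∧ beta = (-2*y) dx ∧ dy + (2*z) dx ∧ dz + (2*z) dy ∧ dz

Distribute the wedge, using dx_i ∧ dx_j = -dx_j ∧ dx_i and dx_i ∧ dx_i = 0. For each pair (i, j) with i < j, the coefficient of dx_i ∧ dx_j in alpha ∧ beta is (alpha_i * beta_j - alpha_j * beta_i). Collecting: alpha ∧ beta = (-2*y) dx ∧ dy + (2*z) dx ∧ dz + (2*z) dy ∧ dz.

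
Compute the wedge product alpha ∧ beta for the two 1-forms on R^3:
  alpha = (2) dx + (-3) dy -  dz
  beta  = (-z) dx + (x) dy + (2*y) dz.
alpha ∧ beta = (2*x - 3*z) dx ∧ dy + (4*y - z) dx ∧ dz + (x - 6*y) dy ∧ dz

Distribute the wedge, using dx_i ∧ dx_j = -dx_j ∧ dx_i and dx_i ∧ dx_i = 0. For each pair (i, j) with i < j, the coefficient of dx_i ∧ dx_j in alpha ∧ beta is (alpha_i * beta_j - alpha_j * beta_i). Collecting: alpha ∧ beta = (2*x - 3*z) dx ∧ dy + (4*y - z) dx ∧ dz + (x - 6*y) dy ∧ dz.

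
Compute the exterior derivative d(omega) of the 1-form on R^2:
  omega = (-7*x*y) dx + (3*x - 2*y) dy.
d(omega) = (7*x + 3) dx ∧ dy

For a 1-form omega = sum_i f_i dx_i, the exterior derivative is
  d(omega) = sum_{i < j} (∂f_j/∂x_i - ∂f_i/∂x_j) dx_i ∧ dx_j.
  coefficient of dx ∧ dy: ∂f_2/∂x - ∂f_1/∂y = ∂(3*x - 2*y)/∂x - ∂(-7*x*y)/∂y = 7*x + 3
Assembling: d(omega) = (7*x + 3) dx ∧ dy.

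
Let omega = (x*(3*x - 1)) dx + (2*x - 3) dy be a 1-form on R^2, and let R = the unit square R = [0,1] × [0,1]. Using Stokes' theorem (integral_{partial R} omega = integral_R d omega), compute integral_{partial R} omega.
integral_(partial R) omega = 2

Stokes: integral_partial_R omega = integral_R d omega with d omega = (∂Q/∂x - ∂P/∂y) dx ∧ dy.
  ∂Q/∂x = 2
  ∂P/∂y = 0
  integrand = ∂Q/∂x - ∂P/∂y = 2.
Integrating over R: integral_0^1 integral_0^1 (2) dx dy = 2.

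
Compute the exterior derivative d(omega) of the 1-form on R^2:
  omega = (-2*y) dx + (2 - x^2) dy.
d(omega) = (2 - 2*x) dx ∧ dy

For a 1-form omega = sum_i f_i dx_i, the exterior derivative is
  d(omega) = sum_{i < j} (∂f_j/∂x_i - ∂f_i/∂x_j) dx_i ∧ dx_j.
  coefficient of dx ∧ dy: ∂f_2/∂x - ∂f_1/∂y = ∂(2 - x^2)/∂x - ∂(-2*y)/∂y = 2 - 2*x
Assembling: d(omega) = (2 - 2*x) dx ∧ dy.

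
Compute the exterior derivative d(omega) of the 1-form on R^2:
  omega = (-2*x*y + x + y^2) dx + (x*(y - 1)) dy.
d(omega) = (2*x - y - 1) dx ∧ dy

For a 1-form omega = sum_i f_i dx_i, the exterior derivative is
  d(omega) = sum_{i < j} (∂f_j/∂x_i - ∂f_i/∂x_j) dx_i ∧ dx_j.
  coefficient of dx ∧ dy: ∂f_2/∂x - ∂f_1/∂y = ∂(x*(y - 1))/∂x - ∂(-2*x*y + x + y^2)/∂y = 2*x - y - 1
Assembling: d(omega) = (2*x - y - 1) dx ∧ dy.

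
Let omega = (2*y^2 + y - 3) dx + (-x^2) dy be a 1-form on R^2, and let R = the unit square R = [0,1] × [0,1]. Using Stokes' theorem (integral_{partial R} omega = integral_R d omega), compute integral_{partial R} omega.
integral_(partial R) omega = -4

Stokes: integral_partial_R omega = integral_R d omega with d omega = (∂Q/∂x - ∂P/∂y) dx ∧ dy.
  ∂Q/∂x = -2*x
  ∂P/∂y = 4*y + 1
  integrand = ∂Q/∂x - ∂P/∂y = -2*x - 4*y - 1.
Integrating over R: integral_0^1 integral_0^1 (-2*x - 4*y - 1) dx dy = -4.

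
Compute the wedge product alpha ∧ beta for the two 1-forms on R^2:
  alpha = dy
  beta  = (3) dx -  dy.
alpha ∧ beta = (-3) dx ∧ dy

Distribute the wedge, using dx_i ∧ dx_j = -dx_j ∧ dx_i and dx_i ∧ dx_i = 0. For each pair (i, j) with i < j, the coefficient of dx_i ∧ dx_j in alpha ∧ beta is (alpha_i * beta_j - alpha_j * beta_i). Collecting: alpha ∧ beta = (-3) dx ∧ dy.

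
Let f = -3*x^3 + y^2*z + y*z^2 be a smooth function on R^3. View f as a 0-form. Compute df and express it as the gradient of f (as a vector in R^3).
df = (-9*x^2) dx + (z*(2*y + z)) dy + (y*(y + 2*z)) dz; grad f = (-9*x^2, z*(2*y + z), y*(y + 2*z))

For a 0-form f, d f = (∂f/∂x) dx + (∂f/∂y) dy + (∂f/∂z) dz. The components of the vector representation are exactly the entries of grad f in Cartesian coordinates:
  ∂f/∂x = -9*x^2
  ∂f/∂y = z*(2*y + z)
  ∂f/∂z = y*(y + 2*z).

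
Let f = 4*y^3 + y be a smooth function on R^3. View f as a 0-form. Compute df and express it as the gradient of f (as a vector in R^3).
df = (0) dx + (12*y^2 + 1) dy + (0) dz; grad f = (0, 12*y^2 + 1, 0)

For a 0-form f, d f = (∂f/∂x) dx + (∂f/∂y) dy + (∂f/∂z) dz. The components of the vector representation are exactly the entries of grad f in Cartesian coordinates:
  ∂f/∂x = 0
  ∂f/∂y = 12*y^2 + 1
  ∂f/∂z = 0.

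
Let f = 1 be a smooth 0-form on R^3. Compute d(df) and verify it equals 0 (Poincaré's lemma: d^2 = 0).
d(df) = 0

Step 1: df = sum_i (∂f/∂x_i) dx_i = (0) dx + (0) dy + (0) dz.
Step 2: Apply d again. Using the 1-form formula, the coefficient of dx ∧ dy in d(df) is ∂^2 f/∂x ∂y - ∂^2 f/∂y ∂x = (0) - (0) = 0 (equality of mixed partials for smooth f).
Similarly for dx ∧ dz and dy ∧ dz — all coefficients vanish. So d(df) = 0.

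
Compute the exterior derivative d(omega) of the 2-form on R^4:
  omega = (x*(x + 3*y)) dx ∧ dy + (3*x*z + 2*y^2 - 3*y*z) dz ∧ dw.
d(omega) = (3*z) dx ∧ dz ∧ dw + (4*y - 3*z) dy ∧ dz ∧ dw

For a 2-form omega = sum_{i<j} g_{ij} dx_i ∧ dx_j, the exterior derivative is
  d(omega) = sum_{i<j} d(g_{ij}) ∧ dx_i ∧ dx_j = sum_{i<j, k} (∂g_{ij}/∂x_k) dx_k ∧ dx_i ∧ dx_j.
Expand each term, using dx_k ∧ dx_i ∧ dx_j = sgn(permutation) dx_{(a)} ∧ dx_{(b)} ∧ dx_{(c)} with (a < b < c) sorted:
  d(3*x*z + 2*y^2 - 3*y*z) includes (∂/∂x)(3*x*z + 2*y^2 - 3*y*z) dx = (3*z) dx, which multiplied by dz ∧ dw gives (3*z) dx ∧ dz ∧ dw
  d(3*x*z + 2*y^2 - 3*y*z) includes (∂/∂y)(3*x*z + 2*y^2 - 3*y*z) dy = (4*y - 3*z) dy, which multiplied by dz ∧ dw gives (4*y - 3*z) dy ∧ dz ∧ dw
Collecting like 3-forms: d(omega) = (3*z) dx ∧ dz ∧ dw + (4*y - 3*z) dy ∧ dz ∧ dw.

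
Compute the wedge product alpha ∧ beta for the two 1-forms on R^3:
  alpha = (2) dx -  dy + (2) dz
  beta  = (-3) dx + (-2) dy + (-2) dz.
alpha ∧ beta = (-7) dx ∧ dy + (2) dx ∧ dz + (6) dy ∧ dz

Distribute the wedge, using dx_i ∧ dx_j = -dx_j ∧ dx_i and dx_i ∧ dx_i = 0. For each pair (i, j) with i < j, the coefficient of dx_i ∧ dx_j in alpha ∧ beta is (alpha_i * beta_j - alpha_j * beta_i). Collecting: alpha ∧ beta = (-7) dx ∧ dy + (2) dx ∧ dz + (6) dy ∧ dz.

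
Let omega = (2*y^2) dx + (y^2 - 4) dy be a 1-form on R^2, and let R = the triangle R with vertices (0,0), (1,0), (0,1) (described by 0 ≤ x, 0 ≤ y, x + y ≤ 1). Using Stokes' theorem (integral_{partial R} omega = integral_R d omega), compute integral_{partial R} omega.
integral_(partial R) omega = -2/3

Stokes: integral_partial_R omega = integral_R d omega with d omega = (∂Q/∂x - ∂P/∂y) dx ∧ dy.
  ∂Q/∂x = 0
  ∂P/∂y = 4*y
  integrand = ∂Q/∂x - ∂P/∂y = -4*y.
Integrating over R: integral_0^1 integral_0^{1-x} (-4*y) dy dx = -2/3.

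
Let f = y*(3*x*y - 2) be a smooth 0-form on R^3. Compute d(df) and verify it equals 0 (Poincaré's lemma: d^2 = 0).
d(df) = 0

Step 1: df = sum_i (∂f/∂x_i) dx_i = (3*y^2) dx + (6*x*y - 2) dy + (0) dz.
Step 2: Apply d again. Using the 1-form formula, the coefficient of dx ∧ dy in d(df) is ∂^2 f/∂x ∂y - ∂^2 f/∂y ∂x = (6*y) - (6*y) = 0 (equality of mixed partials for smooth f).
Similarly for dx ∧ dz and dy ∧ dz — all coefficients vanish. So d(df) = 0.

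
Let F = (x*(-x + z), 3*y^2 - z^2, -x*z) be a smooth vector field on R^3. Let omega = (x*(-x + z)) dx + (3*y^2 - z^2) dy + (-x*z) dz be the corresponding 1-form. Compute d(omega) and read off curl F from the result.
d(omega) = (2*z) dy ∧ dz + (x + z) dz ∧ dx + (0) dx ∧ dy; curl F = (2*z, x + z, 0)

d omega = sum_{i<j} (∂f_j/∂x_i - ∂f_i/∂x_j) dx_i ∧ dx_j. Under the identification (dy ∧ dz, dz ∧ dx, dx ∧ dy) ↔ (e_x, e_y, e_z), the coefficients are exactly the components of curl F. Compute:
  ∂R/∂y - ∂Q/∂z = (0) - (-2*z) = 2*z
  ∂P/∂z - ∂R/∂x = (x) - (-z) = x + z
  ∂Q/∂x - ∂P/∂y = (0) - (0) = 0.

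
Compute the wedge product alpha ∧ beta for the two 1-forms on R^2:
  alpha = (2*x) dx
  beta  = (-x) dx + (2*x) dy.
alpha ∧ beta = (4*x^2) dx ∧ dy

Distribute the wedge, using dx_i ∧ dx_j = -dx_j ∧ dx_i and dx_i ∧ dx_i = 0. For each pair (i, j) with i < j, the coefficient of dx_i ∧ dx_j in alpha ∧ beta is (alpha_i * beta_j - alpha_j * beta_i). Collecting: alpha ∧ beta = (4*x^2) dx ∧ dy.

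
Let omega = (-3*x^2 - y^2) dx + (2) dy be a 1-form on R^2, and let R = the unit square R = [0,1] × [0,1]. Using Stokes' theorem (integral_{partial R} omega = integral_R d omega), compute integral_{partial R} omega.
integral_(partial R) omega = 1

Stokes: integral_partial_R omega = integral_R d omega with d omega = (∂Q/∂x - ∂P/∂y) dx ∧ dy.
  ∂Q/∂x = 0
  ∂P/∂y = -2*y
  integrand = ∂Q/∂x - ∂P/∂y = 2*y.
Integrating over R: integral_0^1 integral_0^1 (2*y) dx dy = 1.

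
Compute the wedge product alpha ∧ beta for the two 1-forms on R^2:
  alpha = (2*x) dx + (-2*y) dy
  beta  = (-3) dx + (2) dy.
alpha ∧ beta = (4*x - 6*y) dx ∧ dy

Distribute the wedge, using dx_i ∧ dx_j = -dx_j ∧ dx_i and dx_i ∧ dx_i = 0. For each pair (i, j) with i < j, the coefficient of dx_i ∧ dx_j in alpha ∧ beta is (alpha_i * beta_j - alpha_j * beta_i). Collecting: alpha ∧ beta = (4*x - 6*y) dx ∧ dy.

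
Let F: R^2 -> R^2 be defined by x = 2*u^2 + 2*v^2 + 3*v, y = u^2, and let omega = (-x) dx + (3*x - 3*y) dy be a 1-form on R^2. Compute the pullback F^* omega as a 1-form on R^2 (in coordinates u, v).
F^* omega = (2*u*(-u^2 + 2*v^2 + 3*v)) du + (-8*u^2*v - 6*u^2 - 8*v^3 - 18*v^2 - 9*v) dv

Using F^*(f dg) = (f ∘ F) d(g ∘ F), substitute each coordinate x_i by F_i(u, v) in f_i, and replace dx_i by d F_i = (∂F_i/∂u) du + (∂F_i/∂v) dv.
  For the x component: f_1(F) = -2*u^2 - 2*v^2 - 3*v; d F_1 = (4*u) du + (4*v + 3) dv
  For the y component: f_2(F) = 3*u^2 + 6*v^2 + 9*v; d F_2 = (2*u) du + (0) dv
Combining and collecting du, dv coefficients:
  coeff of du: 2*u*(-u^2 + 2*v^2 + 3*v)
  coeff of dv: -8*u^2*v - 6*u^2 - 8*v^3 - 18*v^2 - 9*v
F^* omega = (2*u*(-u^2 + 2*v^2 + 3*v)) du + (-8*u^2*v - 6*u^2 - 8*v^3 - 18*v^2 - 9*v) dv.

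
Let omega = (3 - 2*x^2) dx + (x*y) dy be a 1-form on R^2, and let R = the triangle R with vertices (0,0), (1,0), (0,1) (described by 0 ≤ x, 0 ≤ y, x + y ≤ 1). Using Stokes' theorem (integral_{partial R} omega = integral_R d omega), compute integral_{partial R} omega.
integral_(partial R) omega = 1/6

Stokes: integral_partial_R omega = integral_R d omega with d omega = (∂Q/∂x - ∂P/∂y) dx ∧ dy.
  ∂Q/∂x = y
  ∂P/∂y = 0
  integrand = ∂Q/∂x - ∂P/∂y = y.
Integrating over R: integral_0^1 integral_0^{1-x} (y) dy dx = 1/6.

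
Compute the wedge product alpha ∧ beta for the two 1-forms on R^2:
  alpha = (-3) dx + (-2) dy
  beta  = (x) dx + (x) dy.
alpha ∧ beta = (-x) dx ∧ dy

Distribute the wedge, using dx_i ∧ dx_j = -dx_j ∧ dx_i and dx_i ∧ dx_i = 0. For each pair (i, j) with i < j, the coefficient of dx_i ∧ dx_j in alpha ∧ beta is (alpha_i * beta_j - alpha_j * beta_i). Collecting: alpha ∧ beta = (-x) dx ∧ dy.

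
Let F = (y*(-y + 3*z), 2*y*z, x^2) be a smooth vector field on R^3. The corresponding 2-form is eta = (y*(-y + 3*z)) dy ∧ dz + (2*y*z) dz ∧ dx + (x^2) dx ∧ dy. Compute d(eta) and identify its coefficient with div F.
d(eta) = (2*z) dx ∧ dy ∧ dz; div F = 2*z

For a 2-form in R^3 of the form above, applying d gives a 3-form with coefficient ∂P/∂x + ∂Q/∂y + ∂R/∂z:
  ∂P/∂x = 0
  ∂Q/∂y = 2*z
  ∂R/∂z = 0
Sum = 2*z, which is exactly div F.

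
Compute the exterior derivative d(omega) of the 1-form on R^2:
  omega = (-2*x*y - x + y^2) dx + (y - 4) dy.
d(omega) = (2*x - 2*y) dx ∧ dy

For a 1-form omega = sum_i f_i dx_i, the exterior derivative is
  d(omega) = sum_{i < j} (∂f_j/∂x_i - ∂f_i/∂x_j) dx_i ∧ dx_j.
  coefficient of dx ∧ dy: ∂f_2/∂x - ∂f_1/∂y = ∂(y - 4)/∂x - ∂(-2*x*y - x + y^2)/∂y = 2*x - 2*y
Assembling: d(omega) = (2*x - 2*y) dx ∧ dy.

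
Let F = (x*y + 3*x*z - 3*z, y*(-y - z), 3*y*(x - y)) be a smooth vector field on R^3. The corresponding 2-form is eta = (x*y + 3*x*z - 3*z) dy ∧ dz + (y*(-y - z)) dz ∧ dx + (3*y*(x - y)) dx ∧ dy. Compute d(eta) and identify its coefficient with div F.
d(eta) = (-y + 2*z) dx ∧ dy ∧ dz; div F = -y + 2*z

For a 2-form in R^3 of the form above, applying d gives a 3-form with coefficient ∂P/∂x + ∂Q/∂y + ∂R/∂z:
  ∂P/∂x = y + 3*z
  ∂Q/∂y = -2*y - z
  ∂R/∂z = 0
Sum = -y + 2*z, which is exactly div F.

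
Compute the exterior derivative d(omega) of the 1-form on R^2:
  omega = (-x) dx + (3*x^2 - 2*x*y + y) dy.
d(omega) = (6*x - 2*y) dx ∧ dy

For a 1-form omega = sum_i f_i dx_i, the exterior derivative is
  d(omega) = sum_{i < j} (∂f_j/∂x_i - ∂f_i/∂x_j) dx_i ∧ dx_j.
  coefficient of dx ∧ dy: ∂f_2/∂x - ∂f_1/∂y = ∂(3*x^2 - 2*x*y + y)/∂x - ∂(-x)/∂y = 6*x - 2*y
Assembling: d(omega) = (6*x - 2*y) dx ∧ dy.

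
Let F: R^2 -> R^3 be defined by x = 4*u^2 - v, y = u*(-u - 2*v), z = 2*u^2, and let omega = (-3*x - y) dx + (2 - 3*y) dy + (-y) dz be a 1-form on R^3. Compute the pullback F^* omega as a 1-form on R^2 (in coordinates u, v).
F^* omega = (-90*u^3 + 6*u^2*v - 12*u*v^2 + 24*u*v - 4*u - 4*v) du + (-6*u^3 - 12*u^2*v + 11*u^2 - 2*u*v - 4*u - 3*v) dv

Using F^*(f dg) = (f ∘ F) d(g ∘ F), substitute each coordinate x_i by F_i(u, v) in f_i, and replace dx_i by d F_i = (∂F_i/∂u) du + (∂F_i/∂v) dv.
  For the x component: f_1(F) = -11*u^2 + 2*u*v + 3*v; d F_1 = (8*u) du + (-1) dv
  For the y component: f_2(F) = 3*u^2 + 6*u*v + 2; d F_2 = (-2*u - 2*v) du + (-2*u) dv
  For the z component: f_3(F) = u*(u + 2*v); d F_3 = (4*u) du + (0) dv
Combining and collecting du, dv coefficients:
  coeff of du: -90*u^3 + 6*u^2*v - 12*u*v^2 + 24*u*v - 4*u - 4*v
  coeff of dv: -6*u^3 - 12*u^2*v + 11*u^2 - 2*u*v - 4*u - 3*v
F^* omega = (-90*u^3 + 6*u^2*v - 12*u*v^2 + 24*u*v - 4*u - 4*v) du + (-6*u^3 - 12*u^2*v + 11*u^2 - 2*u*v - 4*u - 3*v) dv.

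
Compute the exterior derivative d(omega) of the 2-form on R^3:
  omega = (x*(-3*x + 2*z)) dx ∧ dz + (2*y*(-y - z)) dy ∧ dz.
d(omega) = 0

For a 2-form omega = sum_{i<j} g_{ij} dx_i ∧ dx_j, the exterior derivative is
  d(omega) = sum_{i<j} d(g_{ij}) ∧ dx_i ∧ dx_j = sum_{i<j, k} (∂g_{ij}/∂x_k) dx_k ∧ dx_i ∧ dx_j.
Expand each term, using dx_k ∧ dx_i ∧ dx_j = sgn(permutation) dx_{(a)} ∧ dx_{(b)} ∧ dx_{(c)} with (a < b < c) sorted:

Collecting like 3-forms: d(omega) = 0.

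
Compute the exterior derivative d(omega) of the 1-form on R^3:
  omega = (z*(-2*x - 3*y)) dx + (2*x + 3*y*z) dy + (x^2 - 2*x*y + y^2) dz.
d(omega) = (3*z + 2) dx ∧ dy + (4*x + y) dx ∧ dz + (-2*x - y) dy ∧ dz

For a 1-form omega = sum_i f_i dx_i, the exterior derivative is
  d(omega) = sum_{i < j} (∂f_j/∂x_i - ∂f_i/∂x_j) dx_i ∧ dx_j.
  coefficient of dx ∧ dy: ∂f_2/∂x - ∂f_1/∂y = ∂(2*x + 3*y*z)/∂x - ∂(z*(-2*x - 3*y))/∂y = 3*z + 2
  coefficient of dx ∧ dz: ∂f_3/∂x - ∂f_1/∂z = ∂(x^2 - 2*x*y + y^2)/∂x - ∂(z*(-2*x - 3*y))/∂z = 4*x + y
  coefficient of dy ∧ dz: ∂f_3/∂y - ∂f_2/∂z = ∂(x^2 - 2*x*y + y^2)/∂y - ∂(2*x + 3*y*z)/∂z = -2*x - y
Assembling: d(omega) = (3*z + 2) dx ∧ dy + (4*x + y) dx ∧ dz + (-2*x - y) dy ∧ dz.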